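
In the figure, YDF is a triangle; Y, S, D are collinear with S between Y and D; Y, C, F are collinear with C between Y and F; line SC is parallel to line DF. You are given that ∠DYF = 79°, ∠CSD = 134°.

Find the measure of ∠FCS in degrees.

1. ∠CYS = 79°  [S on YD, C on YF]
2. ∠CSY = 46°  [linear pair at S on YD]
3. ∠SCY = 55°  [△YSC]
4. ∠FCS = 125°  [linear pair at C on YF]

∠FCS = 125°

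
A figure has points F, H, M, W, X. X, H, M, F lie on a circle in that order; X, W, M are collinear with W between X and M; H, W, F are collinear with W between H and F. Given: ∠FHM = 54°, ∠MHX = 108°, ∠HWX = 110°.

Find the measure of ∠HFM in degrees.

1. ∠FXM = 54°  [same arc MF]
2. ∠MFX = 72°  [cyclic XHMF, opposite ∠H+∠F]
3. ∠FWM = 110°  [vertical angles at W]
4. ∠FMX = 54°  [△XMF]
5. ∠HFM = 16°  [△MWF]

∠HFM = 16°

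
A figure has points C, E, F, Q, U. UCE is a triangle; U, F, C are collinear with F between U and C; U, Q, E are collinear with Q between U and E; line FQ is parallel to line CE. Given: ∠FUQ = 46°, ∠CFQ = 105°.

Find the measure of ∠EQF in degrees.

1. ∠QFU = 75°  [linear pair at F on UC]
2. ∠FQU = 59°  [△UFQ]
3. ∠EQF = 121°  [linear pair at Q on UE]

∠EQF = 121°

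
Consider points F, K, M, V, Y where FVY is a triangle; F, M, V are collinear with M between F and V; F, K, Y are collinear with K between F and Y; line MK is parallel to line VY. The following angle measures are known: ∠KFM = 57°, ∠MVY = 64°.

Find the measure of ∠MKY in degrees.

1. ∠VFY = 57°  [M on FV, K on FY]
2. ∠FVY = 64°  [M on ray VF]
3. ∠FYV = 59°  [△FVY]
4. ∠FKM = 59°  [MK∥VY, corresponding at K]
5. ∠MKY = 121°  [linear pair at K on FY]

∠MKY = 121°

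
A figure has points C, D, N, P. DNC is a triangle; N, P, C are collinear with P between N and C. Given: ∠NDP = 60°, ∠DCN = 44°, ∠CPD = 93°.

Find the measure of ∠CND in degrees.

∠CND = 33°

1. ∠DPN = 87°  [linear pair at P on NC]
2. ∠DNP = 33°  [△DNP]
3. ∠CND = 33°  [P on ray NC]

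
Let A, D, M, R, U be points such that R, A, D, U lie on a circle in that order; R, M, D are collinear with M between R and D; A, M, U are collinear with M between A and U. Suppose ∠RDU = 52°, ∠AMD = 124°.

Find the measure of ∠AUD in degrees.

1. ∠RAU = 52°  [same arc RU]
2. ∠AMR = 56°  [linear pair at M on RD]
3. ∠ARD = 72°  [△RMA]
4. ∠AUD = 72°  [same arc AD]

∠AUD = 72°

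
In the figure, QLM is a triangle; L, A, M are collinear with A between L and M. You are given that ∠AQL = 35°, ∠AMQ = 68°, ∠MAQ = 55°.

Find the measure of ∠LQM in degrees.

∠LQM = 92°

1. ∠LMQ = 68°  [A on ray ML]
2. ∠LAQ = 125°  [linear pair at A on LM]
3. ∠ALQ = 20°  [△QLA]
4. ∠MLQ = 20°  [A on ray LM]
5. ∠LQM = 92°  [△QLM]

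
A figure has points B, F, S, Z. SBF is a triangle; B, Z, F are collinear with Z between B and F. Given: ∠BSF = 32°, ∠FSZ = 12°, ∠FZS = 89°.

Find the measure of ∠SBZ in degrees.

1. ∠SFZ = 79°  [△SZF]
2. ∠BFS = 79°  [Z on ray FB]
3. ∠FBS = 69°  [△SBF]
4. ∠SBZ = 69°  [Z on ray BF]

∠SBZ = 69°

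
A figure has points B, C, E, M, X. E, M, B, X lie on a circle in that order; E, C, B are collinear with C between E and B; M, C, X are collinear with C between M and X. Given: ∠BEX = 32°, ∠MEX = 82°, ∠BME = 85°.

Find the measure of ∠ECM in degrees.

∠ECM = 77°

1. ∠BMX = 32°  [same arc BX]
2. ∠MBX = 98°  [cyclic EMBX, opposite ∠E+∠B]
3. ∠BXE = 95°  [cyclic EMBX, opposite ∠M+∠X]
4. ∠BXM = 50°  [△MBX]
5. ∠EBX = 53°  [△EBX]
6. ∠BEM = 50°  [same arc MB]
7. ∠EMX = 53°  [same arc EX]
8. ∠ECM = 77°  [△ECM]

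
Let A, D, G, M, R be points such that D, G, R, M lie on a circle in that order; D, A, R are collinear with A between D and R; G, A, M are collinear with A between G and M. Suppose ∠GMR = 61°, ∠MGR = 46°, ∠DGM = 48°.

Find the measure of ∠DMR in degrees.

∠DMR = 86°

1. ∠MDR = 46°  [same arc RM]
2. ∠DRM = 48°  [same arc DM]
3. ∠DMR = 86°  [△DRM]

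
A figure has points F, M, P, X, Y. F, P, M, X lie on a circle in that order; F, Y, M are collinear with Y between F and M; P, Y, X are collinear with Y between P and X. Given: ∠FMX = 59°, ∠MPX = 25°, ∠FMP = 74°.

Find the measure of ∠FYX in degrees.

∠FYX = 81°

1. ∠MFX = 25°  [same arc MX]
2. ∠FXP = 74°  [same arc FP]
3. ∠FYX = 81°  [△FYX]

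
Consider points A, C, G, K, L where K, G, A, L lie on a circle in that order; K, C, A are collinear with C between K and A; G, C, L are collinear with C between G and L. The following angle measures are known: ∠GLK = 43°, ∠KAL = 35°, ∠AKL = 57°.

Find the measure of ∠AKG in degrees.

1. ∠GAK = 43°  [same arc KG]
2. ∠ALK = 88°  [△KAL]
3. ∠AGK = 92°  [cyclic KGAL, opposite ∠G+∠L]
4. ∠AKG = 45°  [△KGA]

∠AKG = 45°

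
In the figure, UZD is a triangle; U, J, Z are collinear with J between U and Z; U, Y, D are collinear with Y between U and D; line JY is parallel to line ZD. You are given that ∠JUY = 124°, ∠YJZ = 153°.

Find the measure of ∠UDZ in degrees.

∠UDZ = 29°

1. ∠UJY = 27°  [linear pair at J on UZ]
2. ∠JYU = 29°  [△UJY]
3. ∠UDZ = 29°  [JY∥ZD, corresponding at Y]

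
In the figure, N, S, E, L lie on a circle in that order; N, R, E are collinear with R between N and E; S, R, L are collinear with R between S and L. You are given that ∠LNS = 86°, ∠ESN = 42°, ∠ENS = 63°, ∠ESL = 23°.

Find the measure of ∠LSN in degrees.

1. ∠ELN = 138°  [cyclic NSEL, opposite ∠S+∠L]
2. ∠ENL = 23°  [same arc EL]
3. ∠LEN = 19°  [△NEL]
4. ∠LSN = 19°  [same arc NL]

∠LSN = 19°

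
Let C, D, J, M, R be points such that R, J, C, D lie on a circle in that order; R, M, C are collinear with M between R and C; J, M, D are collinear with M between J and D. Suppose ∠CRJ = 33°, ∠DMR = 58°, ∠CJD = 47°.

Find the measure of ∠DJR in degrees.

∠DJR = 25°

1. ∠CDJ = 33°  [same arc JC]
2. ∠CMD = 122°  [linear pair at M on RC]
3. ∠DCR = 25°  [△CMD]
4. ∠DJR = 25°  [same arc RD]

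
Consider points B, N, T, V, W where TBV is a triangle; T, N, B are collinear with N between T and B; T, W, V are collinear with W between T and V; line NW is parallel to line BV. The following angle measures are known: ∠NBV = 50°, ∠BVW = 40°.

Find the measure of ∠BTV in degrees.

∠BTV = 90°

1. ∠TBV = 50°  [N on ray BT]
2. ∠BVT = 40°  [W on ray VT]
3. ∠BTV = 90°  [△TBV]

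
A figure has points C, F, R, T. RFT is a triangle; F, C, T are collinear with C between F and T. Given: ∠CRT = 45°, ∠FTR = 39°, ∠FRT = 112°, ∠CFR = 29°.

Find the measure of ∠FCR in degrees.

1. ∠CTR = 39°  [C on ray TF]
2. ∠RCT = 96°  [△RCT]
3. ∠FCR = 84°  [linear pair at C on FT]

∠FCR = 84°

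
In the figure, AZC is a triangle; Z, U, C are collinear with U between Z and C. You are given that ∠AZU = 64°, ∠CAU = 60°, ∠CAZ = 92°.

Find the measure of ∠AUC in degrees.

1. ∠AZC = 64°  [U on ray ZC]
2. ∠ACZ = 24°  [△AZC]
3. ∠ACU = 24°  [U on ray CZ]
4. ∠AUC = 96°  [△AUC]

∠AUC = 96°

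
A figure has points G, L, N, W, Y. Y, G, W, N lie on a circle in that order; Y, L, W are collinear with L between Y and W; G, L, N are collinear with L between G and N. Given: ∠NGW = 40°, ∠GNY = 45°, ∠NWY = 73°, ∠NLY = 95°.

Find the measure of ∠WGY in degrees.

1. ∠NYW = 40°  [same arc WN]
2. ∠WNY = 67°  [△YWN]
3. ∠WGY = 113°  [cyclic YGWN, opposite ∠G+∠N]

∠WGY = 113°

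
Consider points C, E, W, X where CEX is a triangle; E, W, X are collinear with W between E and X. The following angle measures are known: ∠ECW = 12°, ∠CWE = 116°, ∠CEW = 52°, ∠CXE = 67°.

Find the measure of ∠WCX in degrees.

1. ∠CWX = 64°  [linear pair at W on EX]
2. ∠CXW = 67°  [W on ray XE]
3. ∠WCX = 49°  [△CWX]

∠WCX = 49°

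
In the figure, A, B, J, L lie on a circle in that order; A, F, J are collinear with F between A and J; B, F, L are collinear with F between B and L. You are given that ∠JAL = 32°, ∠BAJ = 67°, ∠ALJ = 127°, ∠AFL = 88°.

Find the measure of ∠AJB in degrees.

1. ∠JBL = 32°  [same arc JL]
2. ∠BFJ = 88°  [vertical angles at F]
3. ∠AJB = 60°  [△BFJ]

∠AJB = 60°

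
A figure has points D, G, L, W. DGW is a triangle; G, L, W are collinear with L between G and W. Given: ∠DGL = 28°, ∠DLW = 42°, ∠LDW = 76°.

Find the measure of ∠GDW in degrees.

∠GDW = 90°

1. ∠DGW = 28°  [L on ray GW]
2. ∠DWL = 62°  [△DLW]
3. ∠DWG = 62°  [L on ray WG]
4. ∠GDW = 90°  [△DGW]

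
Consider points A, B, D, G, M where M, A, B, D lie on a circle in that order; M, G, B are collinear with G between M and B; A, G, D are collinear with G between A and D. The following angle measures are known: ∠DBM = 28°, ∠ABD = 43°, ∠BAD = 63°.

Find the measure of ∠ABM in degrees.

1. ∠DAM = 28°  [same arc MD]
2. ∠AMD = 137°  [cyclic MABD, opposite ∠M+∠B]
3. ∠ADM = 15°  [△MAD]
4. ∠ABM = 15°  [same arc MA]

∠ABM = 15°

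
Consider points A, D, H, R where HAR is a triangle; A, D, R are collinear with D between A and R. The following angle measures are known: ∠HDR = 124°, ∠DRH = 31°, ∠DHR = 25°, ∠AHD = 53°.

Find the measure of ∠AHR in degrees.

∠AHR = 78°

1. ∠ADH = 56°  [linear pair at D on AR]
2. ∠ARH = 31°  [D on ray RA]
3. ∠DAH = 71°  [△HAD]
4. ∠HAR = 71°  [D on ray AR]
5. ∠AHR = 78°  [△HAR]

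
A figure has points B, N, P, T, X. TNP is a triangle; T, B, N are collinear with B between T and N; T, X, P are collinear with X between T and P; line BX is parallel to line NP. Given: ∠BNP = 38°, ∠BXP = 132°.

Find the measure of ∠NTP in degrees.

1. ∠PNT = 38°  [B on ray NT]
2. ∠BXT = 48°  [linear pair at X on TP]
3. ∠TBX = 38°  [BX∥NP, corresponding at B]
4. ∠BTX = 94°  [△TBX]
5. ∠NTP = 94°  [B on TN, X on TP]

∠NTP = 94°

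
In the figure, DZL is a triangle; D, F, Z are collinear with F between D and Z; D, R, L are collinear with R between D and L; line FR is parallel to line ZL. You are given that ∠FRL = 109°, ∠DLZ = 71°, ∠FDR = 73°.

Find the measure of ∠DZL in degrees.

1. ∠DRF = 71°  [linear pair at R on DL]
2. ∠DFR = 36°  [△DFR]
3. ∠DZL = 36°  [FR∥ZL, corresponding at F]

∠DZL = 36°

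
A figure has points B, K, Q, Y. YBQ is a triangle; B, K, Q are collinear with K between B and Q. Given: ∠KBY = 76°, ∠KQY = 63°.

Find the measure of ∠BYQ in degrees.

1. ∠QBY = 76°  [K on ray BQ]
2. ∠BQY = 63°  [K on ray QB]
3. ∠BYQ = 41°  [△YBQ]

∠BYQ = 41°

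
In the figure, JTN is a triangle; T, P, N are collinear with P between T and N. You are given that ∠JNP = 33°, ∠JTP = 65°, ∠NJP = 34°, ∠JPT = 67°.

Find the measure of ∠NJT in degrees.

1. ∠JNT = 33°  [P on ray NT]
2. ∠JTN = 65°  [P on ray TN]
3. ∠NJT = 82°  [△JTN]

∠NJT = 82°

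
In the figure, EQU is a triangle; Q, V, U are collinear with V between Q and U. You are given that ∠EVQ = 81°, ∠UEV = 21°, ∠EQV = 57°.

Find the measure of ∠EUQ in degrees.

1. ∠EVU = 99°  [linear pair at V on QU]
2. ∠EUV = 60°  [△EVU]
3. ∠EUQ = 60°  [V on ray UQ]

∠EUQ = 60°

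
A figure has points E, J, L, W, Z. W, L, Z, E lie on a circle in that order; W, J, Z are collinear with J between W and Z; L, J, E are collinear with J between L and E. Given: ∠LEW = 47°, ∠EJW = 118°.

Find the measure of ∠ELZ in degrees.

1. ∠LZW = 47°  [same arc WL]
2. ∠LJZ = 118°  [vertical angles at J]
3. ∠ELZ = 15°  [△LJZ]

∠ELZ = 15°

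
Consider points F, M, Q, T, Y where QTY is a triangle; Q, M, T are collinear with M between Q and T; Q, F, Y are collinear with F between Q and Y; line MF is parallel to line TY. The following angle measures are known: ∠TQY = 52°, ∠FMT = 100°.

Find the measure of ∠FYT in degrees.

1. ∠FQM = 52°  [M on QT, F on QY]
2. ∠FMQ = 80°  [linear pair at M on QT]
3. ∠MFQ = 48°  [△QMF]
4. ∠MFY = 132°  [linear pair at F on QY]
5. ∠FYT = 48°  [MF∥TY, co-interior at Y–F]

∠FYT = 48°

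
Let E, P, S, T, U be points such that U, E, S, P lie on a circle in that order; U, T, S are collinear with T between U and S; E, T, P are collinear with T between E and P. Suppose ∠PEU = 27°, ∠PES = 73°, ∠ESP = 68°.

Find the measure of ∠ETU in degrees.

1. ∠PSU = 27°  [same arc UP]
2. ∠EPS = 39°  [△ESP]
3. ∠PTS = 114°  [△STP]
4. ∠ETU = 114°  [vertical angles at T]

∠ETU = 114°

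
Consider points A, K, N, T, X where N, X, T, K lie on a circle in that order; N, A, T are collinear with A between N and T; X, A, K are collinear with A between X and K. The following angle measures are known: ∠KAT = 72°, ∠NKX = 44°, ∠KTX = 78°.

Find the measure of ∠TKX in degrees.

∠TKX = 74°

1. ∠NAX = 72°  [vertical angles at A]
2. ∠NTX = 44°  [same arc NX]
3. ∠TAX = 108°  [linear pair at A on NT]
4. ∠KXT = 28°  [△XAT]
5. ∠TKX = 74°  [△XTK]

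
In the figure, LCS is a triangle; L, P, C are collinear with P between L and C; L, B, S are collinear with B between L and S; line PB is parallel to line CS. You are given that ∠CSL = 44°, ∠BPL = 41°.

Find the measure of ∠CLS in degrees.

1. ∠LBP = 44°  [PB∥CS, corresponding at B]
2. ∠BLP = 95°  [△LPB]
3. ∠CLS = 95°  [P on LC, B on LS]

∠CLS = 95°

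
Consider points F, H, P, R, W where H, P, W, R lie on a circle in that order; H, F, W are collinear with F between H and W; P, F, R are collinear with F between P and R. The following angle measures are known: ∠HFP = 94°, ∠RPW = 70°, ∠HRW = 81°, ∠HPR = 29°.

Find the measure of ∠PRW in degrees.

∠PRW = 57°

1. ∠RFW = 94°  [vertical angles at F]
2. ∠RHW = 70°  [same arc WR]
3. ∠HWR = 29°  [△HWR]
4. ∠PRW = 57°  [△WFR]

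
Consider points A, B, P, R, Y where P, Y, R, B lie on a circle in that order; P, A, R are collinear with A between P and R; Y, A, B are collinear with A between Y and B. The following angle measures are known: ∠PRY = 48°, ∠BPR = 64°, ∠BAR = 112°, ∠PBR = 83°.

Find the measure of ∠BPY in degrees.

∠BPY = 99°

1. ∠BYR = 64°  [same arc RB]
2. ∠BRP = 33°  [△PRB]
3. ∠RBY = 35°  [△RAB]
4. ∠BRY = 81°  [△YRB]
5. ∠BPY = 99°  [cyclic PYRB, opposite ∠P+∠R]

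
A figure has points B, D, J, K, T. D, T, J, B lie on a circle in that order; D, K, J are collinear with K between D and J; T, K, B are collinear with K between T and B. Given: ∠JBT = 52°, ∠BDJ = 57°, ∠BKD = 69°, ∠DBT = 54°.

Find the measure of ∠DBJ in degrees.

1. ∠JDT = 52°  [same arc TJ]
2. ∠DJT = 54°  [same arc DT]
3. ∠DTJ = 74°  [△DTJ]
4. ∠DBJ = 106°  [cyclic DTJB, opposite ∠T+∠B]

∠DBJ = 106°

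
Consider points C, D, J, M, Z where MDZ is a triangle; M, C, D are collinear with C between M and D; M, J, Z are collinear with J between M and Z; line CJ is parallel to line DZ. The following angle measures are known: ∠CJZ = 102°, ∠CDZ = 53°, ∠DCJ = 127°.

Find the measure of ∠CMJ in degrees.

1. ∠CJM = 78°  [linear pair at J on MZ]
2. ∠JCM = 53°  [linear pair at C on MD]
3. ∠CMJ = 49°  [△MCJ]

∠CMJ = 49°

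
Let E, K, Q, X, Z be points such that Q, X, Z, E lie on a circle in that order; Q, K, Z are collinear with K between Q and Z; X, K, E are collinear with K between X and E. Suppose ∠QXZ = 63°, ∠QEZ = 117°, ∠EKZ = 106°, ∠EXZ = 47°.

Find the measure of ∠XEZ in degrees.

1. ∠EQZ = 47°  [same arc ZE]
2. ∠EZQ = 16°  [△QZE]
3. ∠XEZ = 58°  [△ZKE]

∠XEZ = 58°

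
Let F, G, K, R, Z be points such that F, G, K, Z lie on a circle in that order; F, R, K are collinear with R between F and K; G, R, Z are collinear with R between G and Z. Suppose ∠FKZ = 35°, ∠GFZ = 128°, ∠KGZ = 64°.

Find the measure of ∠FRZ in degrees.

1. ∠FGZ = 35°  [same arc FZ]
2. ∠FZG = 17°  [△FGZ]
3. ∠KFZ = 64°  [same arc KZ]
4. ∠FRZ = 99°  [△FRZ]

∠FRZ = 99°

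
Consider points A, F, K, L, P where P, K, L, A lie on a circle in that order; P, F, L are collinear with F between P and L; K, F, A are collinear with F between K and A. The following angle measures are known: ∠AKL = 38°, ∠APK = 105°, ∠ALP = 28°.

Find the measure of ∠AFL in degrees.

∠AFL = 85°

1. ∠ALK = 75°  [cyclic PKLA, opposite ∠P+∠L]
2. ∠KAL = 67°  [△KLA]
3. ∠AFL = 85°  [△LFA]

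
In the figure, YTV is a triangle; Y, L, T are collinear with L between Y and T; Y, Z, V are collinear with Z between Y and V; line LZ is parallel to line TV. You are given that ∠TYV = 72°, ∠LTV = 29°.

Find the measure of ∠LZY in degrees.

1. ∠VTY = 29°  [L on ray TY]
2. ∠TVY = 79°  [△YTV]
3. ∠LZY = 79°  [LZ∥TV, corresponding at Z]

∠LZY = 79°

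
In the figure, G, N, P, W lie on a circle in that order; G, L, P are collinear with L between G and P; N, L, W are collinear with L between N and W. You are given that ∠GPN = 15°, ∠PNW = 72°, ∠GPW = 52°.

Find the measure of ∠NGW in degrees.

∠NGW = 113°

1. ∠GWN = 15°  [same arc GN]
2. ∠GNW = 52°  [same arc GW]
3. ∠NGW = 113°  [△GNW]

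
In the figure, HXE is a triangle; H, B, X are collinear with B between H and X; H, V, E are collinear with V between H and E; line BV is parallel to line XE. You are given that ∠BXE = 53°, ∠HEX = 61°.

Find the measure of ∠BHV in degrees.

1. ∠EXH = 53°  [B on ray XH]
2. ∠EHX = 66°  [△HXE]
3. ∠BHV = 66°  [B on HX, V on HE]

∠BHV = 66°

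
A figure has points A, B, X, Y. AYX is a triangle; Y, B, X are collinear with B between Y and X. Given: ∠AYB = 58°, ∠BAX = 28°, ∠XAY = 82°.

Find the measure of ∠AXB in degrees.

1. ∠AYX = 58°  [B on ray YX]
2. ∠AXY = 40°  [△AYX]
3. ∠AXB = 40°  [B on ray XY]

∠AXB = 40°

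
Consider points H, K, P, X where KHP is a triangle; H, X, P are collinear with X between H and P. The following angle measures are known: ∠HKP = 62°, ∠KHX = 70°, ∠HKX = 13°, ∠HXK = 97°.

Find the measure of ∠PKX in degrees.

∠PKX = 49°

1. ∠KHP = 70°  [X on ray HP]
2. ∠KXP = 83°  [linear pair at X on HP]
3. ∠HPK = 48°  [△KHP]
4. ∠KPX = 48°  [X on ray PH]
5. ∠PKX = 49°  [△KXP]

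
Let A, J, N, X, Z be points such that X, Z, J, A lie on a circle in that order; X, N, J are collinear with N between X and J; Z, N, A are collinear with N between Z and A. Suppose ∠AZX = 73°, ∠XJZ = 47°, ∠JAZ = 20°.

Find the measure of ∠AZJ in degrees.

1. ∠XAZ = 47°  [same arc XZ]
2. ∠AXZ = 60°  [△XZA]
3. ∠AJZ = 120°  [cyclic XZJA, opposite ∠X+∠J]
4. ∠AZJ = 40°  [△ZJA]

∠AZJ = 40°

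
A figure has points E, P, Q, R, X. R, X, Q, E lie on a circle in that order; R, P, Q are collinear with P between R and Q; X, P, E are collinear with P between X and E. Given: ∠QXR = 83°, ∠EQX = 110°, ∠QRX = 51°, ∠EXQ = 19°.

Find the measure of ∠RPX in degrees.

∠RPX = 65°

1. ∠RQX = 46°  [△RXQ]
2. ∠QPX = 115°  [△XPQ]
3. ∠RPX = 65°  [linear pair at P on RQ]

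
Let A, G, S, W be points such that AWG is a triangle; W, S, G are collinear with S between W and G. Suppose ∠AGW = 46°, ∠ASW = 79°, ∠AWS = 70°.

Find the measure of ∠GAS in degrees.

1. ∠AGS = 46°  [S on ray GW]
2. ∠ASG = 101°  [linear pair at S on WG]
3. ∠GAS = 33°  [△ASG]

∠GAS = 33°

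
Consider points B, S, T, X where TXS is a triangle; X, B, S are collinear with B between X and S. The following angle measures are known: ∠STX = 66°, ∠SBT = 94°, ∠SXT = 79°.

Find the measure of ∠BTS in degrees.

1. ∠TSX = 35°  [△TXS]
2. ∠BST = 35°  [B on ray SX]
3. ∠BTS = 51°  [△TBS]

∠BTS = 51°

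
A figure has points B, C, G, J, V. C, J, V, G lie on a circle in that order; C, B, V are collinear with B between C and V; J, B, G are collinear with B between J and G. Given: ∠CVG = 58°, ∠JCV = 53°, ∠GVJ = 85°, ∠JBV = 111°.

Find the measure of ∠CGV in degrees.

1. ∠JGV = 53°  [same arc JV]
2. ∠GJV = 42°  [△JVG]
3. ∠GCV = 42°  [same arc VG]
4. ∠CGV = 80°  [△CVG]

∠CGV = 80°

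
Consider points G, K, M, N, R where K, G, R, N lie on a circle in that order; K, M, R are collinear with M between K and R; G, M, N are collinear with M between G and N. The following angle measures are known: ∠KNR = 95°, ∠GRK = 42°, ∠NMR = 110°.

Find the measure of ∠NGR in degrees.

1. ∠GNK = 42°  [same arc KG]
2. ∠KMN = 70°  [linear pair at M on KR]
3. ∠NKR = 68°  [△KMN]
4. ∠NGR = 68°  [same arc RN]

∠NGR = 68°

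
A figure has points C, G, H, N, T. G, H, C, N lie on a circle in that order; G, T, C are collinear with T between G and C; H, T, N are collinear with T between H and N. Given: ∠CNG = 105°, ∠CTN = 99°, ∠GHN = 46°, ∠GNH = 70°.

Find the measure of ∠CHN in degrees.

∠CHN = 29°

1. ∠GTH = 99°  [vertical angles at T]
2. ∠GCH = 70°  [same arc GH]
3. ∠CTH = 81°  [linear pair at T on GC]
4. ∠CHN = 29°  [△HTC]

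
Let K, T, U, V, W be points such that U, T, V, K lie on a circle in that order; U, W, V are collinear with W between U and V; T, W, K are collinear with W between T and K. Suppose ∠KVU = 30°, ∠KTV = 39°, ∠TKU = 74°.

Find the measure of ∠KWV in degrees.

∠KWV = 113°

1. ∠KUV = 39°  [same arc VK]
2. ∠KWU = 67°  [△UWK]
3. ∠KWV = 113°  [linear pair at W on UV]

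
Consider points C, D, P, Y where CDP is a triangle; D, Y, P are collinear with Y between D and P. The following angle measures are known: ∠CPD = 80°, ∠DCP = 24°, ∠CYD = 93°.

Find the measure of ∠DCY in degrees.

1. ∠CDP = 76°  [△CDP]
2. ∠CDY = 76°  [Y on ray DP]
3. ∠DCY = 11°  [△CDY]

∠DCY = 11°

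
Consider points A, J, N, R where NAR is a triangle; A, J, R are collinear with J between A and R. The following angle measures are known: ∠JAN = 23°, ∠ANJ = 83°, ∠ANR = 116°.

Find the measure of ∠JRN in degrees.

1. ∠NAR = 23°  [J on ray AR]
2. ∠ARN = 41°  [△NAR]
3. ∠JRN = 41°  [J on ray RA]

∠JRN = 41°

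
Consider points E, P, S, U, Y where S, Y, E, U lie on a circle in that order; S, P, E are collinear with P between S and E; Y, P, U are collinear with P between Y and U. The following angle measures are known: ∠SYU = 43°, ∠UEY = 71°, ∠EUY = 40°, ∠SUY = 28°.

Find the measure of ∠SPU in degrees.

∠SPU = 83°

1. ∠SEU = 43°  [same arc SU]
2. ∠EPU = 97°  [△EPU]
3. ∠SPU = 83°  [linear pair at P on SE]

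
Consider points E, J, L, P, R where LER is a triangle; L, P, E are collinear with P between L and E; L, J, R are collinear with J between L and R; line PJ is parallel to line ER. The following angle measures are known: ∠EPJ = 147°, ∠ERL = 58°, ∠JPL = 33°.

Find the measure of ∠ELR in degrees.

∠ELR = 89°

1. ∠LJP = 58°  [PJ∥ER, corresponding at J]
2. ∠JLP = 89°  [△LPJ]
3. ∠ELR = 89°  [P on LE, J on LR]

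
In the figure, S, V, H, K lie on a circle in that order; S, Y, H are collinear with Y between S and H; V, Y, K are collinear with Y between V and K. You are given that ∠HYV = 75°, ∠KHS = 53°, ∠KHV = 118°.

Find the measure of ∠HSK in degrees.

∠HSK = 40°

1. ∠KYS = 75°  [vertical angles at Y]
2. ∠KVS = 53°  [same arc SK]
3. ∠KSV = 62°  [cyclic SVHK, opposite ∠S+∠H]
4. ∠SKV = 65°  [△SVK]
5. ∠HSK = 40°  [△SYK]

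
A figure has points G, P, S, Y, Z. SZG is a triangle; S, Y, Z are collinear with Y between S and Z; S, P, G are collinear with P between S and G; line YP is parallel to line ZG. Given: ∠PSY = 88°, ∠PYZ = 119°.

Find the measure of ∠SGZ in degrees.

∠SGZ = 31°

1. ∠PYS = 61°  [linear pair at Y on SZ]
2. ∠SPY = 31°  [△SYP]
3. ∠SGZ = 31°  [YP∥ZG, corresponding at P]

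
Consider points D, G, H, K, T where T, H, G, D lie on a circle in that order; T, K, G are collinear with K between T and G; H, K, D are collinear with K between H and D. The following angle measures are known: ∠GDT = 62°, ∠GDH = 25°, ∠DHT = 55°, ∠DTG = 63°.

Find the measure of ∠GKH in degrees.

∠GKH = 80°

1. ∠GTH = 25°  [same arc HG]
2. ∠HKT = 100°  [△TKH]
3. ∠GKH = 80°  [linear pair at K on TG]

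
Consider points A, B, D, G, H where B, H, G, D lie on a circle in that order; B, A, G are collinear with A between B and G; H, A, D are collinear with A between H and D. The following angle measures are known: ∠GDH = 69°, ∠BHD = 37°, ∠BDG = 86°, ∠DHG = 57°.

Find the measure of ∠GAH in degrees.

1. ∠GBH = 69°  [same arc HG]
2. ∠BAH = 74°  [△BAH]
3. ∠GAH = 106°  [linear pair at A on BG]

∠GAH = 106°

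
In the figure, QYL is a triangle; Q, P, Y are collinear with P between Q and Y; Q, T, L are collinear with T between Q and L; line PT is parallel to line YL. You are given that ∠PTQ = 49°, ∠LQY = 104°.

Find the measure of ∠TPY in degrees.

∠TPY = 153°

1. ∠QLY = 49°  [PT∥YL, corresponding at T]
2. ∠LYQ = 27°  [△QYL]
3. ∠QPT = 27°  [PT∥YL, corresponding at P]
4. ∠TPY = 153°  [linear pair at P on QY]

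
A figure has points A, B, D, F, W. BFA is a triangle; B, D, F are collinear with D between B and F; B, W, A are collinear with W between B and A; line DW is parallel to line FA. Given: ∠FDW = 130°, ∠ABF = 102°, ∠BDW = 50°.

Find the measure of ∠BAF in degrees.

∠BAF = 28°

1. ∠DBW = 102°  [D on BF, W on BA]
2. ∠BWD = 28°  [△BDW]
3. ∠BAF = 28°  [DW∥FA, corresponding at W]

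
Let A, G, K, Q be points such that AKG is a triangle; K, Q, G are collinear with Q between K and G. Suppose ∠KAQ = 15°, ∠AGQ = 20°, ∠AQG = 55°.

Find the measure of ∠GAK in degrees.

∠GAK = 120°

1. ∠AGK = 20°  [Q on ray GK]
2. ∠AQK = 125°  [linear pair at Q on KG]
3. ∠AKQ = 40°  [△AKQ]
4. ∠AKG = 40°  [Q on ray KG]
5. ∠GAK = 120°  [△AKG]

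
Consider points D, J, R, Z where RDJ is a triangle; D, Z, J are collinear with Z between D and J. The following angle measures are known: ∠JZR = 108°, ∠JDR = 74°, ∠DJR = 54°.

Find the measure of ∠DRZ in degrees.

1. ∠DZR = 72°  [linear pair at Z on DJ]
2. ∠RDZ = 74°  [Z on ray DJ]
3. ∠DRZ = 34°  [△RDZ]

∠DRZ = 34°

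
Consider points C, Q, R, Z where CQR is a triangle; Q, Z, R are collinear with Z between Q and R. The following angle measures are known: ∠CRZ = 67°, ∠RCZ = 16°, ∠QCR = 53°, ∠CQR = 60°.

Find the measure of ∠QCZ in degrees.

1. ∠CZR = 97°  [△CZR]
2. ∠CQZ = 60°  [Z on ray QR]
3. ∠CZQ = 83°  [linear pair at Z on QR]
4. ∠QCZ = 37°  [△CQZ]

∠QCZ = 37°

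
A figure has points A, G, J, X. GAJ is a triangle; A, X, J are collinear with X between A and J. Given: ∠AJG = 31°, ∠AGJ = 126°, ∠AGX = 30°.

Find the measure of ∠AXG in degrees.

1. ∠GAJ = 23°  [△GAJ]
2. ∠GAX = 23°  [X on ray AJ]
3. ∠AXG = 127°  [△GAX]

∠AXG = 127°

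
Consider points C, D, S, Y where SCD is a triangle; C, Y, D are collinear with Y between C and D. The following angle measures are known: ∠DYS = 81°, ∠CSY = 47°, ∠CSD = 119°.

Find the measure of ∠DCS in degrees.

1. ∠CYS = 99°  [linear pair at Y on CD]
2. ∠SCY = 34°  [△SCY]
3. ∠DCS = 34°  [Y on ray CD]

∠DCS = 34°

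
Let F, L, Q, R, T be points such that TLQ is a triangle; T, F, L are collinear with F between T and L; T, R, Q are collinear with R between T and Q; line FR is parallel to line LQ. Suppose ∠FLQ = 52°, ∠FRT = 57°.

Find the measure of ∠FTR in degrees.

∠FTR = 71°

1. ∠QLT = 52°  [F on ray LT]
2. ∠LQT = 57°  [FR∥LQ, corresponding at R]
3. ∠LTQ = 71°  [△TLQ]
4. ∠FTR = 71°  [F on TL, R on TQ]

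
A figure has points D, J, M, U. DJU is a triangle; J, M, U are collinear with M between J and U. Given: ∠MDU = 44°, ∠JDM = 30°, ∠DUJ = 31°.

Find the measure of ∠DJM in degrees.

∠DJM = 75°

1. ∠DUM = 31°  [M on ray UJ]
2. ∠DMU = 105°  [△DMU]
3. ∠DMJ = 75°  [linear pair at M on JU]
4. ∠DJM = 75°  [△DJM]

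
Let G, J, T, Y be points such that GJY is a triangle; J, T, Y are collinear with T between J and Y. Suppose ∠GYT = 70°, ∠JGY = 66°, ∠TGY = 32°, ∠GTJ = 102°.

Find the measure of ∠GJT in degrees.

∠GJT = 44°

1. ∠GYJ = 70°  [T on ray YJ]
2. ∠GJY = 44°  [△GJY]
3. ∠GJT = 44°  [T on ray JY]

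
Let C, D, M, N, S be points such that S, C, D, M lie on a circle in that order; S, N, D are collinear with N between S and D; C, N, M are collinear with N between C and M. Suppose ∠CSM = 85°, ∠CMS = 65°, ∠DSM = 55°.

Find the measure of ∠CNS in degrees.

1. ∠CDS = 65°  [same arc SC]
2. ∠DCM = 55°  [same arc DM]
3. ∠CND = 60°  [△CND]
4. ∠CNS = 120°  [linear pair at N on SD]

∠CNS = 120°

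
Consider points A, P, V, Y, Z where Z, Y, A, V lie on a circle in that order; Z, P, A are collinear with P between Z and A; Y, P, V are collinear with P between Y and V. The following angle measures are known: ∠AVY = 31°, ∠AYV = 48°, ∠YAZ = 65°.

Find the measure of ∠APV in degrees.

1. ∠AZV = 48°  [same arc AV]
2. ∠YVZ = 65°  [same arc ZY]
3. ∠VPZ = 67°  [△ZPV]
4. ∠APV = 113°  [linear pair at P on ZA]

∠APV = 113°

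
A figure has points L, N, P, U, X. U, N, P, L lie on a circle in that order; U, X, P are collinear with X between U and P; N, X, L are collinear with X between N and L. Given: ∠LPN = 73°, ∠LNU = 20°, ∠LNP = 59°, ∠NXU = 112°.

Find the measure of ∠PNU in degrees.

1. ∠LUN = 107°  [cyclic UNPL, opposite ∠U+∠P]
2. ∠NLU = 53°  [△UNL]
3. ∠NUP = 48°  [△UXN]
4. ∠NPU = 53°  [same arc UN]
5. ∠PNU = 79°  [△UNP]

∠PNU = 79°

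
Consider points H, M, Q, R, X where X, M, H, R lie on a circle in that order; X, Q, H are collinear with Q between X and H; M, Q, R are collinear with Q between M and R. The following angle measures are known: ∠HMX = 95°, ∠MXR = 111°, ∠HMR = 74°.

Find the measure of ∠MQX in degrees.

1. ∠HRX = 85°  [cyclic XMHR, opposite ∠M+∠R]
2. ∠MHR = 69°  [cyclic XMHR, opposite ∠X+∠H]
3. ∠HXR = 74°  [same arc HR]
4. ∠HRM = 37°  [△MHR]
5. ∠RHX = 21°  [△XHR]
6. ∠HXM = 37°  [same arc MH]
7. ∠RMX = 21°  [same arc XR]
8. ∠MQX = 122°  [△XQM]

∠MQX = 122°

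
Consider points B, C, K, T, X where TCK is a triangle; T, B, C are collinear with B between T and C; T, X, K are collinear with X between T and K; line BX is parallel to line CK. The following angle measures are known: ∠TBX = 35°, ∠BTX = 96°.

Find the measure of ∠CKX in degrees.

1. ∠BXT = 49°  [△TBX]
2. ∠BXK = 131°  [linear pair at X on TK]
3. ∠CKX = 49°  [BX∥CK, co-interior at K–X]

∠CKX = 49°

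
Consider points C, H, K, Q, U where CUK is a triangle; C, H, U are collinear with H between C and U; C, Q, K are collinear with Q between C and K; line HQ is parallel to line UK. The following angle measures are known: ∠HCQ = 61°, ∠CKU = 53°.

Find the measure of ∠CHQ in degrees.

∠CHQ = 66°

1. ∠KCU = 61°  [H on CU, Q on CK]
2. ∠CUK = 66°  [△CUK]
3. ∠CHQ = 66°  [HQ∥UK, corresponding at H]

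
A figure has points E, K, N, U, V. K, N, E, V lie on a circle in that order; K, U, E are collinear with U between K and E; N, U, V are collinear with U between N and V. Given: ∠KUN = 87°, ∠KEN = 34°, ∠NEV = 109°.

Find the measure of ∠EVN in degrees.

1. ∠EUN = 93°  [linear pair at U on KE]
2. ∠ENV = 53°  [△NUE]
3. ∠EVN = 18°  [△NEV]

∠EVN = 18°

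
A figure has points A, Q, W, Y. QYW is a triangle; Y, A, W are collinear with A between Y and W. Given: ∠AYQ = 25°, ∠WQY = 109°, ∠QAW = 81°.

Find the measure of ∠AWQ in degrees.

∠AWQ = 46°

1. ∠QYW = 25°  [A on ray YW]
2. ∠QWY = 46°  [△QYW]
3. ∠AWQ = 46°  [A on ray WY]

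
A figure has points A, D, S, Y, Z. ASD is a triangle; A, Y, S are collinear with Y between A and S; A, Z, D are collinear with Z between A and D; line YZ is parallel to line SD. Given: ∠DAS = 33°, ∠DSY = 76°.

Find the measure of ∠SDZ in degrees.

∠SDZ = 71°

1. ∠ASD = 76°  [Y on ray SA]
2. ∠ADS = 71°  [△ASD]
3. ∠SDZ = 71°  [Z on ray DA]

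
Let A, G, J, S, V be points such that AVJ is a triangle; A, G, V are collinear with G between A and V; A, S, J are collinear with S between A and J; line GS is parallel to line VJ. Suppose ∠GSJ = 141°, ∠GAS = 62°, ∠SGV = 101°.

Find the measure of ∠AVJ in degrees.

1. ∠ASG = 39°  [linear pair at S on AJ]
2. ∠AGS = 79°  [△AGS]
3. ∠AVJ = 79°  [GS∥VJ, corresponding at G]

∠AVJ = 79°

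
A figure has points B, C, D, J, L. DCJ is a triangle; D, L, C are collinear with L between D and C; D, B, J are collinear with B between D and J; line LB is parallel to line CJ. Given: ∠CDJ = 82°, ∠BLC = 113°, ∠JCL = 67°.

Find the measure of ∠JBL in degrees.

1. ∠BDL = 82°  [L on DC, B on DJ]
2. ∠BLD = 67°  [linear pair at L on DC]
3. ∠DBL = 31°  [△DLB]
4. ∠JBL = 149°  [linear pair at B on DJ]

∠JBL = 149°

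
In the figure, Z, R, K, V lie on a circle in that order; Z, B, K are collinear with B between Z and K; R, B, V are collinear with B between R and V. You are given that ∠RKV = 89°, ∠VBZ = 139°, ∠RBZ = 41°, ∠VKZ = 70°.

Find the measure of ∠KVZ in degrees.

∠KVZ = 88°

1. ∠RZV = 91°  [cyclic ZRKV, opposite ∠Z+∠K]
2. ∠VRZ = 70°  [same arc ZV]
3. ∠RVZ = 19°  [△ZRV]
4. ∠KZV = 22°  [△ZBV]
5. ∠KVZ = 88°  [△ZKV]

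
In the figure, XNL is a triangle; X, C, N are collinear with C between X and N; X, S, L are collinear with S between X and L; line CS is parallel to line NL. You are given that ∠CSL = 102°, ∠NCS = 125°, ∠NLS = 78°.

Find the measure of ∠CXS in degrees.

1. ∠CSX = 78°  [linear pair at S on XL]
2. ∠SCX = 55°  [linear pair at C on XN]
3. ∠CXS = 47°  [△XCS]

∠CXS = 47°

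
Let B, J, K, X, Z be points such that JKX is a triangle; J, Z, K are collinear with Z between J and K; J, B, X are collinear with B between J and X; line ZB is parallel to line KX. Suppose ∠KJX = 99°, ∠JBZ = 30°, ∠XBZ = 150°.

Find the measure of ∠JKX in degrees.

∠JKX = 51°

1. ∠BJZ = 99°  [Z on JK, B on JX]
2. ∠BZJ = 51°  [△JZB]
3. ∠JKX = 51°  [ZB∥KX, corresponding at Z]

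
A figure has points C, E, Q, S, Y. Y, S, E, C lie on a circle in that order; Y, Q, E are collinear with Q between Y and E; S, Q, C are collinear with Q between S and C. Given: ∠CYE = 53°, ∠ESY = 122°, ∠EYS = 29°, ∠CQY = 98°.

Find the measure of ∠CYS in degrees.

∠CYS = 82°

1. ∠CSE = 53°  [same arc EC]
2. ∠ECS = 29°  [same arc SE]
3. ∠CES = 98°  [△SEC]
4. ∠CYS = 82°  [cyclic YSEC, opposite ∠Y+∠E]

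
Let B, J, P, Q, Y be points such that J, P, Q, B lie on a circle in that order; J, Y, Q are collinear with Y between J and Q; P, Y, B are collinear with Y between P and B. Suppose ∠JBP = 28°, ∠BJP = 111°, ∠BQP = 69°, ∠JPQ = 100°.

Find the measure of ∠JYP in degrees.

∠JYP = 87°

1. ∠JQP = 28°  [same arc JP]
2. ∠BPJ = 41°  [△JPB]
3. ∠PJQ = 52°  [△JPQ]
4. ∠JYP = 87°  [△JYP]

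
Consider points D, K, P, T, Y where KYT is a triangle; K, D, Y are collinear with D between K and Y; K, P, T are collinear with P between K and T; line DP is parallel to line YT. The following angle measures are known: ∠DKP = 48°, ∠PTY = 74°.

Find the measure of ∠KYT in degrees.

1. ∠TKY = 48°  [D on KY, P on KT]
2. ∠KTY = 74°  [P on ray TK]
3. ∠KYT = 58°  [△KYT]

∠KYT = 58°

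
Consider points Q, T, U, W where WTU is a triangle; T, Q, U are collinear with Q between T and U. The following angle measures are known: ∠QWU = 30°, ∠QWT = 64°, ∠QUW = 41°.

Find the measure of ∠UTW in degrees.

∠UTW = 45°

1. ∠UQW = 109°  [△WQU]
2. ∠TQW = 71°  [linear pair at Q on TU]
3. ∠QTW = 45°  [△WTQ]
4. ∠UTW = 45°  [Q on ray TU]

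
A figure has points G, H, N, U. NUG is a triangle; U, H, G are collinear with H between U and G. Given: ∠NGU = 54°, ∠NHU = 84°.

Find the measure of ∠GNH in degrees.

∠GNH = 30°

1. ∠HGN = 54°  [H on ray GU]
2. ∠GHN = 96°  [linear pair at H on UG]
3. ∠GNH = 30°  [△NHG]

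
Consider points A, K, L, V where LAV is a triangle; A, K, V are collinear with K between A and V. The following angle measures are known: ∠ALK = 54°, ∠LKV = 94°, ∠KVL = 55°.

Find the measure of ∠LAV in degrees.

∠LAV = 40°

1. ∠AKL = 86°  [linear pair at K on AV]
2. ∠KAL = 40°  [△LAK]
3. ∠LAV = 40°  [K on ray AV]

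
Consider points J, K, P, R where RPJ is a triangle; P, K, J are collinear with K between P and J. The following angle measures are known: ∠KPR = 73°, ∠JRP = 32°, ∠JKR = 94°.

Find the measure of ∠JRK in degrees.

1. ∠JPR = 73°  [K on ray PJ]
2. ∠PJR = 75°  [△RPJ]
3. ∠KJR = 75°  [K on ray JP]
4. ∠JRK = 11°  [△RKJ]

∠JRK = 11°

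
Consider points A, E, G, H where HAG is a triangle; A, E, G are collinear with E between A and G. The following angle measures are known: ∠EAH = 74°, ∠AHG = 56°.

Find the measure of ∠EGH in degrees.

∠EGH = 50°

1. ∠GAH = 74°  [E on ray AG]
2. ∠AGH = 50°  [△HAG]
3. ∠EGH = 50°  [E on ray GA]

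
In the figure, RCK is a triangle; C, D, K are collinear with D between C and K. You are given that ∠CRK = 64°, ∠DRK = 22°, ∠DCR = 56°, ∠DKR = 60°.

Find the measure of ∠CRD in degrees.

1. ∠KDR = 98°  [△RDK]
2. ∠CDR = 82°  [linear pair at D on CK]
3. ∠CRD = 42°  [△RCD]

∠CRD = 42°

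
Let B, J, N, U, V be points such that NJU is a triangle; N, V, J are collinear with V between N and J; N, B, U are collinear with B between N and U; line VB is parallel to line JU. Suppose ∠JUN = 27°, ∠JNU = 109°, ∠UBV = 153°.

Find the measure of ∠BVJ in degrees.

1. ∠NJU = 44°  [△NJU]
2. ∠BVN = 44°  [VB∥JU, corresponding at V]
3. ∠BVJ = 136°  [linear pair at V on NJ]

∠BVJ = 136°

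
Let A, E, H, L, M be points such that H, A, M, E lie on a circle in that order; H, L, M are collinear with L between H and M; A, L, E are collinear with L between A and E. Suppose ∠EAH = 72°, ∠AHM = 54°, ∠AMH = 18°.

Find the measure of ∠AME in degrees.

∠AME = 90°

1. ∠AEH = 18°  [same arc HA]
2. ∠AHE = 90°  [△HAE]
3. ∠AME = 90°  [cyclic HAME, opposite ∠H+∠M]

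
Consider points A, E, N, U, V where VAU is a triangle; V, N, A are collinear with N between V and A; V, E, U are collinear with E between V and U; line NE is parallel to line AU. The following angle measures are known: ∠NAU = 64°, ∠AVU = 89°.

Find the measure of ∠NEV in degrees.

1. ∠UAV = 64°  [N on ray AV]
2. ∠AUV = 27°  [△VAU]
3. ∠NEV = 27°  [NE∥AU, corresponding at E]

∠NEV = 27°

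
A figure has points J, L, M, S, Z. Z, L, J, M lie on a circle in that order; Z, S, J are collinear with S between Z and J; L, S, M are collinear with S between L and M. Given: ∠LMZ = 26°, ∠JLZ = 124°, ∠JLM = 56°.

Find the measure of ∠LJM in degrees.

∠LJM = 94°

1. ∠LJZ = 26°  [same arc ZL]
2. ∠JZL = 30°  [△ZLJ]
3. ∠JML = 30°  [same arc LJ]
4. ∠LJM = 94°  [△LJM]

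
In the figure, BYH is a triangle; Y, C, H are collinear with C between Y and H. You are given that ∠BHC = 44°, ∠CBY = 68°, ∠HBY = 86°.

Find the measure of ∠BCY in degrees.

∠BCY = 62°

1. ∠BHY = 44°  [C on ray HY]
2. ∠BYH = 50°  [△BYH]
3. ∠BYC = 50°  [C on ray YH]
4. ∠BCY = 62°  [△BYC]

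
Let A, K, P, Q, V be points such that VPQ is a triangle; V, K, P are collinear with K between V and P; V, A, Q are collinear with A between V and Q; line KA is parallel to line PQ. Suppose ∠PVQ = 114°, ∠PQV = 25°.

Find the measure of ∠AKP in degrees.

1. ∠QPV = 41°  [△VPQ]
2. ∠AKV = 41°  [KA∥PQ, corresponding at K]
3. ∠AKP = 139°  [linear pair at K on VP]

∠AKP = 139°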